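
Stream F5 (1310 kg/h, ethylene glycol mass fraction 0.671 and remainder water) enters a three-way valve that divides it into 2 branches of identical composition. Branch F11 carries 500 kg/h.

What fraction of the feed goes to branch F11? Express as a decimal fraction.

0.382

Fraction to F11 = 500/1310 = 0.3817.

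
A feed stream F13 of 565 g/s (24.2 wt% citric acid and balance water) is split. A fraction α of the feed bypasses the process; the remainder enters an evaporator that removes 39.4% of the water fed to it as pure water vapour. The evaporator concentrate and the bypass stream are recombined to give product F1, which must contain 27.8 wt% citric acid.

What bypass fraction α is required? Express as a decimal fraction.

0.566

All 565×0.242 = 136.73 g/s of citric acid reaches F1, so F1 = 136.73/0.278 = 491.83 g/s and vapour = 73.165 g/s.
The evaporator receives (1−α)·565 of feed at 0.758 water and removes 0.394 of that water:
0.394×0.758×(1−α)×565 = 73.165
(1−α) = 73.165/168.74 = 0.4336;  α = 0.5664.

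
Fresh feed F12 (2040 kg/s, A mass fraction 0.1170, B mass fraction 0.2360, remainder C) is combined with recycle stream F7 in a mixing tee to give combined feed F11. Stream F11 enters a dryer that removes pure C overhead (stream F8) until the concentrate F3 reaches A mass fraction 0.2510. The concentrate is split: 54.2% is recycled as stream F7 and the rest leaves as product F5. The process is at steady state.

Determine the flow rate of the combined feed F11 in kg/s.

3165 kg/s

Overall A balance (none leaves overhead): A in fresh feed = A in product, i.e. 2040×0.117 = (1−0.542)·F3·0.251.
F3 = 238.68/(0.251×0.458) = 2076.2 kg/s.
Recycle F7 = 0.542×2076.2 = 1125.3 kg/s.
Combined feed F11 = 2040 + 1125.3 = 3165.3 kg/s.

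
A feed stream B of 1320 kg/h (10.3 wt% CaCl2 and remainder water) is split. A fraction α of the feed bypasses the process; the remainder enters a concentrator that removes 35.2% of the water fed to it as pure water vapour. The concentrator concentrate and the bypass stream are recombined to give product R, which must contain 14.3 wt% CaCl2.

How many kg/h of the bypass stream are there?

150.6 kg/h

All 1320×0.103 = 135.96 kg/h of CaCl2 reaches R, so R = 135.96/0.143 = 950.77 kg/h and vapour = 369.23 kg/h.
The evaporator receives (1−α)·1320 of feed at 0.897 water and removes 0.352 of that water:
0.352×0.897×(1−α)×1320 = 369.23
(1−α) = 369.23/416.78 = 0.8859;  α = 0.1141.
Bypass flow = 0.1141×1320 = 150.6 kg/h.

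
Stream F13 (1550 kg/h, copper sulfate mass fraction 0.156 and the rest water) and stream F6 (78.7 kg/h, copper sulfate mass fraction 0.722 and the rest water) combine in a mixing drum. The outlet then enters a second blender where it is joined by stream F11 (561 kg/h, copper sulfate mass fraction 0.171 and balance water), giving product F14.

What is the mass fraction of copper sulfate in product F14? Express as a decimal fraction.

0.180

Overall, product flow = 2189.7 kg/h.
copper sulfate in = 1550×0.156 + 78.7×0.722 + 561×0.171 = 394.55 kg/h.
copper sulfate fraction in F14 = 0.180.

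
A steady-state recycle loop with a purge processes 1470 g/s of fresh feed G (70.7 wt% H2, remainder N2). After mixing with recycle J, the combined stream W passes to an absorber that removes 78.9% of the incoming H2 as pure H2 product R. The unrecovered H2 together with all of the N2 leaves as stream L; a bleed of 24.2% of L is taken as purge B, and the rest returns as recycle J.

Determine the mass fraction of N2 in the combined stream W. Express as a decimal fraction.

N2 enters only via G and leaves only via the purge: 1470×0.293 = 0.242×(N2 in L), and the absorber passes all N2, so N2 in W = N2 in L = 1779.8 g/s.
H2 in W: m_A = 1470×0.707 + (1−0.242)·(1−0.789)·m_A, so m_A = 1039.3/0.8401 = 1237.2 g/s.
W = 1237.2 + 1779.8 = 3017 g/s.
N2 fraction in W = 1779.8/3017 = 0.5899.

0.5899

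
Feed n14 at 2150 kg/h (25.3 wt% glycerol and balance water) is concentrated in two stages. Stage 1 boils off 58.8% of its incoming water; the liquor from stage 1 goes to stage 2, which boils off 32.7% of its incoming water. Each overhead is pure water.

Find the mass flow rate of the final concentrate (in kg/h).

989.3 kg/h

water in feed = 2150×0.747 = 1606 kg/h.
After stage 1: water left = (1−0.588)×1606 = 661.69; stream total = 1205.6 kg/h.
After stage 2: water left = (1−0.327)×661.69 = 445.32; final concentrate = 989.27 kg/h.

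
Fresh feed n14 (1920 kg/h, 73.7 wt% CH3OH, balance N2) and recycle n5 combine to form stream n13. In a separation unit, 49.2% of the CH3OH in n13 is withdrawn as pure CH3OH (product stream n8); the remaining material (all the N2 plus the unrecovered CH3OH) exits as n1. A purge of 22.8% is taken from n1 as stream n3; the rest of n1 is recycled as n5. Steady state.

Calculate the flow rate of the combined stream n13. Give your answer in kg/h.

N2 enters only via n14 and leaves only via the purge: 1920×0.263 = 0.228×(N2 in n1), and the separation unit passes all N2, so N2 in n13 = N2 in n1 = 2214.7 kg/h.
CH3OH in n13: m_A = 1920×0.737 + (1−0.228)·(1−0.492)·m_A, so m_A = 1415/0.6078 = 2328 kg/h.
n13 = 2328 + 2214.7 = 4542.8 kg/h.

4543 kg/h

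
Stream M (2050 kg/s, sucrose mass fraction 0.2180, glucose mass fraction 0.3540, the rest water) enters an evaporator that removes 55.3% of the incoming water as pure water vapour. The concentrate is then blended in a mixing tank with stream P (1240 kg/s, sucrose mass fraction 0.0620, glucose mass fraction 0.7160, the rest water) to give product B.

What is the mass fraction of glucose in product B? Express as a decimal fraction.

0.5753

Vapour removed = 0.553×0.428×2050 = 485.2 kg/s; concentrate = 1564.8 kg/s.
glucose reaching the mixer = 725.7 (from concentrate) + 1240×0.716 = 1613.5 kg/s.
Product flow = 1564.8 + 1240 = 2804.8 kg/s; glucose fraction = 0.5753.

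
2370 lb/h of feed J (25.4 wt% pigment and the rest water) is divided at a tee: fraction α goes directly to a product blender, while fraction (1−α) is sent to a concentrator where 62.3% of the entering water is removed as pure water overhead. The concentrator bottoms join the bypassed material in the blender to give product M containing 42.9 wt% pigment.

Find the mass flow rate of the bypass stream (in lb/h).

All 2370×0.254 = 601.98 lb/h of pigment reaches M, so M = 601.98/0.429 = 1403.2 lb/h and vapour = 966.78 lb/h.
The evaporator receives (1−α)·2370 of feed at 0.746 water and removes 0.623 of that water:
0.623×0.746×(1−α)×2370 = 966.78
(1−α) = 966.78/1101.5 = 0.8777;  α = 0.1223.
Bypass flow = 0.1223×2370 = 289.81 lb/h.

289.8 lb/h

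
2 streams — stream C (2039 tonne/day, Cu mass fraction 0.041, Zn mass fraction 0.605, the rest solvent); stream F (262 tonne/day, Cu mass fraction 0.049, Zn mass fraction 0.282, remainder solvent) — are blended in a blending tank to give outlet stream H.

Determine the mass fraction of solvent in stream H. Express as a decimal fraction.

Total flow out = 2039 + 262 = 2301 tonne/day.
solvent in = 2039×0.354 + 262×0.669 = 897.08 tonne/day.
solvent mass fraction in H = 897.08/2301 = 0.390.

0.390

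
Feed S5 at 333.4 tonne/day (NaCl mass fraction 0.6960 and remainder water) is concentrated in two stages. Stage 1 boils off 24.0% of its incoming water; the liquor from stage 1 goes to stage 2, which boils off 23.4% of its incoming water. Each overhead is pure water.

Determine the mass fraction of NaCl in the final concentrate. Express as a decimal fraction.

0.7973

water in feed = 333.4×0.304 = 101.35 tonne/day.
After stage 1: water left = (1−0.240)×101.35 = 77.029; stream total = 309.08 tonne/day.
After stage 2: water left = (1−0.234)×77.029 = 59.004; final concentrate = 291.05 tonne/day.
NaCl fraction = 232.05/291.05 = 0.7973.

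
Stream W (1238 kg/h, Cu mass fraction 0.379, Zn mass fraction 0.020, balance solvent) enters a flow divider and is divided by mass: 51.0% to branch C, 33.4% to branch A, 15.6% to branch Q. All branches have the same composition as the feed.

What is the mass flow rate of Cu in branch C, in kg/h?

Branch C total = 0.510×1238 = 631.38 kg/h.
Cu in C = 0.379×631.38 = 239.29 kg/h.

239.3 kg/h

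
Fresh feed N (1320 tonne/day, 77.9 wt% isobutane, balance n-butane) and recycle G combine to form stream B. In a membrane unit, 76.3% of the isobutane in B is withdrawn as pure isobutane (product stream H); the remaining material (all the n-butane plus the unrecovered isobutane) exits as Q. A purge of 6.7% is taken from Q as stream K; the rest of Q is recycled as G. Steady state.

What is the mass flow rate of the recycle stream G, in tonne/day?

4354 tonne/day

n-butane enters only via N and leaves only via the purge: 1320×0.221 = 0.067×(n-butane in Q), and the membrane unit passes all n-butane, so n-butane in B = n-butane in Q = 4354 tonne/day.
isobutane in B: m_A = 1320×0.779 + (1−0.067)·(1−0.763)·m_A, so m_A = 1028.3/0.7789 = 1320.2 tonne/day.
Q = (1−0.763)×1320.2 + 4354 = 4666.9 tonne/day.
Recycle G = (1−0.067)×4666.9 = 4354.2 tonne/day.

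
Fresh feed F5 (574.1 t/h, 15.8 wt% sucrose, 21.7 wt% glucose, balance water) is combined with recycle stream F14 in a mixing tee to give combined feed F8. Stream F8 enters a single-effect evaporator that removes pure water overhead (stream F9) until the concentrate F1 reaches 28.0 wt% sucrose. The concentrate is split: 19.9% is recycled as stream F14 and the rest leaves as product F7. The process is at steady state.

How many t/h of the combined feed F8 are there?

Overall sucrose balance (none leaves overhead): sucrose in fresh feed = sucrose in product, i.e. 574.1×0.158 = (1−0.199)·F1·0.280.
F1 = 90.708/(0.280×0.801) = 404.44 t/h.
Recycle F14 = 0.199×404.44 = 80.484 t/h.
Combined feed F8 = 574.1 + 80.484 = 654.58 t/h.

654.6 t/h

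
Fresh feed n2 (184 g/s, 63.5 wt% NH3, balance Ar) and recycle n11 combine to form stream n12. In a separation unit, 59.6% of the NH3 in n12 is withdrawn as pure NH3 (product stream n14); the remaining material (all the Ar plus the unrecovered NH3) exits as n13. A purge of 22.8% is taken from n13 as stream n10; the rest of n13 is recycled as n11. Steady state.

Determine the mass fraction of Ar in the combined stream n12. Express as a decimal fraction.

0.634

Ar enters only via n2 and leaves only via the purge: 184×0.365 = 0.228×(Ar in n13), and the separation unit passes all Ar, so Ar in n12 = Ar in n13 = 294.56 g/s.
NH3 in n12: m_A = 184×0.635 + (1−0.228)·(1−0.596)·m_A, so m_A = 116.84/0.6881 = 169.8 g/s.
n12 = 169.8 + 294.56 = 464.36 g/s.
Ar fraction in n12 = 294.56/464.36 = 0.634.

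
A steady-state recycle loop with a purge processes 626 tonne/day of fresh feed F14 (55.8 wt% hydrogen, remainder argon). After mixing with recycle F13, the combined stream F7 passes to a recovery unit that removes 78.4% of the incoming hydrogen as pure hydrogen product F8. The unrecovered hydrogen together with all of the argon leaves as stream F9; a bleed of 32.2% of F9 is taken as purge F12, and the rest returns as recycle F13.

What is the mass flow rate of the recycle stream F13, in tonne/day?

642.5 tonne/day

argon enters only via F14 and leaves only via the purge: 626×0.442 = 0.322×(argon in F9), and the recovery unit passes all argon, so argon in F7 = argon in F9 = 859.29 tonne/day.
hydrogen in F7: m_A = 626×0.558 + (1−0.322)·(1−0.784)·m_A, so m_A = 349.31/0.8536 = 409.24 tonne/day.
F9 = (1−0.784)×409.24 + 859.29 = 947.69 tonne/day.
Recycle F13 = (1−0.322)×947.69 = 642.53 tonne/day.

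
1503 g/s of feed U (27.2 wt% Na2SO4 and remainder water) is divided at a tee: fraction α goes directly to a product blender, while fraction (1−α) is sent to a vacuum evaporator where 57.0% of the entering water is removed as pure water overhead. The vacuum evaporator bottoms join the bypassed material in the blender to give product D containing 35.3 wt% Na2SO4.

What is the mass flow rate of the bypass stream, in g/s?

All 1503×0.272 = 408.82 g/s of Na2SO4 reaches D, so D = 408.82/0.353 = 1158.1 g/s and vapour = 344.88 g/s.
The evaporator receives (1−α)·1503 of feed at 0.728 water and removes 0.570 of that water:
0.570×0.728×(1−α)×1503 = 344.88
(1−α) = 344.88/623.68 = 0.5530;  α = 0.4470.
Bypass flow = 0.4470×1503 = 671.88 g/s.

671.9 g/s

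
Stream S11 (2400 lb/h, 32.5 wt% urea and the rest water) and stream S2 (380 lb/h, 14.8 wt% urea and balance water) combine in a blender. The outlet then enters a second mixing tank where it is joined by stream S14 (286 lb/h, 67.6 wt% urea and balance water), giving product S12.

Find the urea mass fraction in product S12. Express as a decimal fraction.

Overall, product flow = 3066 lb/h.
urea in = 2400×0.325 + 380×0.148 + 286×0.676 = 1029.6 lb/h.
urea fraction in S12 = 0.336.

0.336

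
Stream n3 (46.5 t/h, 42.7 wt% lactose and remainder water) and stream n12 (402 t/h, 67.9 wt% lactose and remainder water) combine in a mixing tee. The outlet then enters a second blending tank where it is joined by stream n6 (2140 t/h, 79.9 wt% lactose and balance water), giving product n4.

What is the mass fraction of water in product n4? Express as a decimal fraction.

Overall, product flow = 2588.5 t/h.
water in = 46.5×0.573 + 402×0.321 + 2140×0.201 = 585.83 t/h.
water fraction in n4 = 0.2263.

0.2263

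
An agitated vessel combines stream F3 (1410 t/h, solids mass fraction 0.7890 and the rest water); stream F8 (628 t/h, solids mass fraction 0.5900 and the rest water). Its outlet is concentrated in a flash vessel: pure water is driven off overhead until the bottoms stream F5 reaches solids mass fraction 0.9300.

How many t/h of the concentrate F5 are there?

1595 t/h

solids entering = 1410×0.789 + 628×0.590 = 1483 t/h.
All solids reports to F5, so F5 = 1483/0.930 = 1594.6 t/h.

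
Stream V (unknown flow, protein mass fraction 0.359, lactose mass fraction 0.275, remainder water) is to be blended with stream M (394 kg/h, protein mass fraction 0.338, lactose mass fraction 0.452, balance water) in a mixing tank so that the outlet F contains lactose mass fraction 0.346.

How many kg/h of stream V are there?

Let V be the unknown flow. Total out = 394 + V.
lactose balance: 178.09 + 0.275·V = 0.346·(394 + V)
(0.275 − 0.346)·V = 0.346×394 − 178.09 = -41.764
V = -41.764 / -0.071 = 588.23 kg/h

588.2 kg/h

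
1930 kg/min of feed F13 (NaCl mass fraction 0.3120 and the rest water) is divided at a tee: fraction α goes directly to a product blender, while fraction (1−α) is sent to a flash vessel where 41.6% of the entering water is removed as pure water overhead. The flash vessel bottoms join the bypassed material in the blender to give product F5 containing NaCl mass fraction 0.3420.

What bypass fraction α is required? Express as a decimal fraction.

All 1930×0.312 = 602.16 kg/min of NaCl reaches F5, so F5 = 602.16/0.342 = 1760.7 kg/min and vapour = 169.3 kg/min.
The evaporator receives (1−α)·1930 of feed at 0.688 water and removes 0.416 of that water:
0.416×0.688×(1−α)×1930 = 169.3
(1−α) = 169.3/552.38 = 0.3065;  α = 0.6935.

0.694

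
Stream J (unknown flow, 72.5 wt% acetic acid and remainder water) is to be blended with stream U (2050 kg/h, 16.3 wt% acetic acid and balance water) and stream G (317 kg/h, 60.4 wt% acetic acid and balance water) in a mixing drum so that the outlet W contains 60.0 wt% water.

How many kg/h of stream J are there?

1296 kg/h

Let J be the unknown flow. Total out = 2367 + J.
water balance: 1841.4 + 0.275·J = 0.600·(2367 + J)
(0.275 − 0.600)·J = 0.600×2367 − 1841.4 = -421.18
J = -421.18 / -0.325 = 1295.9 kg/h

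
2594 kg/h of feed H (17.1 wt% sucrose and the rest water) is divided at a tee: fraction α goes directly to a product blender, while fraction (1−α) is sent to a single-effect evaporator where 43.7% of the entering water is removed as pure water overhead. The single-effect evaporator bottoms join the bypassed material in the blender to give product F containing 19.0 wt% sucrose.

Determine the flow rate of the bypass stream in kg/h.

All 2594×0.171 = 443.57 kg/h of sucrose reaches F, so F = 443.57/0.190 = 2334.6 kg/h and vapour = 259.4 kg/h.
The evaporator receives (1−α)·2594 of feed at 0.829 water and removes 0.437 of that water:
0.437×0.829×(1−α)×2594 = 259.4
(1−α) = 259.4/939.74 = 0.2760;  α = 0.7240.
Bypass flow = 0.7240×2594 = 1878 kg/h.

1878 kg/h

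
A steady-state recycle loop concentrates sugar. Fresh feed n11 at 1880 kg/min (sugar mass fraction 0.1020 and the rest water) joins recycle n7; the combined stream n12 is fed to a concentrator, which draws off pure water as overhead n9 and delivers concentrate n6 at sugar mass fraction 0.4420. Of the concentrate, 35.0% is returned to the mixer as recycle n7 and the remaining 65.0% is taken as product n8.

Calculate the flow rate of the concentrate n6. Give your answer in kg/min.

Overall sugar balance (none leaves overhead): sugar in fresh feed = sugar in product, i.e. 1880×0.102 = (1−0.350)·n6·0.442.
n6 = 191.76/(0.442×0.650) = 667.46 kg/min.

667.5 kg/min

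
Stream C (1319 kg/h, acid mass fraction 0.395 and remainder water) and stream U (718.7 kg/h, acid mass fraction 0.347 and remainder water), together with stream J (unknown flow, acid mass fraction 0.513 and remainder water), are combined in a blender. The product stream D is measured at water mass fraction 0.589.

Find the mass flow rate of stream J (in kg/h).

Let J be the unknown flow. Total out = 2037.7 + J.
water balance: 1267.3 + 0.487·J = 0.589·(2037.7 + J)
(0.487 − 0.589)·J = 0.589×2037.7 − 1267.3 = -67.101
J = -67.101 / -0.102 = 657.85 kg/h

657.9 kg/h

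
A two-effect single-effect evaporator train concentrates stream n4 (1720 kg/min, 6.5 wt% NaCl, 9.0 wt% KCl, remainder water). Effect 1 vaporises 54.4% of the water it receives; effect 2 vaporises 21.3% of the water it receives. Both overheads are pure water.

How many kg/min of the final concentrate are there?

788.2 kg/min

water in feed = 1720×0.845 = 1453.4 kg/min.
After stage 1: water left = (1−0.544)×1453.4 = 662.75; stream total = 929.35 kg/min.
After stage 2: water left = (1−0.213)×662.75 = 521.58; final concentrate = 788.18 kg/min.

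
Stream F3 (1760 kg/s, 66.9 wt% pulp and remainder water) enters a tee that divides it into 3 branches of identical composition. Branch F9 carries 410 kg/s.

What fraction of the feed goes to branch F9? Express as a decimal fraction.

0.233

Fraction to F9 = 410/1760 = 0.2330.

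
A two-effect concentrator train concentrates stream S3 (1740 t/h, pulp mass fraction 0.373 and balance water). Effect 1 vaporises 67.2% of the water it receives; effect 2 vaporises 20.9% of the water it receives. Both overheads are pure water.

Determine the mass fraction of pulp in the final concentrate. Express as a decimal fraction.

water in feed = 1740×0.627 = 1091 t/h.
After stage 1: water left = (1−0.672)×1091 = 357.84; stream total = 1006.9 t/h.
After stage 2: water left = (1−0.209)×357.84 = 283.05; final concentrate = 932.07 t/h.
pulp fraction = 649.02/932.07 = 0.696.

0.696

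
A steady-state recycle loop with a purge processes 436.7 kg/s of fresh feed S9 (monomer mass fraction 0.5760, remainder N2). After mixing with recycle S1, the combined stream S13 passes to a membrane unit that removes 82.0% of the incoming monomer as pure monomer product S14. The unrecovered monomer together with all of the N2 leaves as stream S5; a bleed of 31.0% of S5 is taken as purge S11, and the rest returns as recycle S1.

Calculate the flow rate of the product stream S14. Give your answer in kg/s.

235.5 kg/s

monomer in S13: m_A = 436.7×0.576 + (1−0.310)·(1−0.820)·m_A, so m_A = 251.54/0.8758 = 287.21 kg/s.
Product S14 = 0.820×287.21 = 235.51 kg/s.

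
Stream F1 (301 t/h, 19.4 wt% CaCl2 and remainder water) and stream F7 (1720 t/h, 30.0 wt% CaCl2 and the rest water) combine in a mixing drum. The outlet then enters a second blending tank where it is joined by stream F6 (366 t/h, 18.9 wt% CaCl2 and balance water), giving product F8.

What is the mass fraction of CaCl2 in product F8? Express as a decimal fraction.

Overall, product flow = 2387 t/h.
CaCl2 in = 301×0.194 + 1720×0.300 + 366×0.189 = 643.57 t/h.
CaCl2 fraction in F8 = 0.2696.

0.2696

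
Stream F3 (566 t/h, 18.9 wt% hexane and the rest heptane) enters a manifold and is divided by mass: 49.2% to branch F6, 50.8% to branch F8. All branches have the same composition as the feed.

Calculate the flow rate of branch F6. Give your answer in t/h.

278.5 t/h

Branch F6 flow = 0.492×566 = 278.47 t/h.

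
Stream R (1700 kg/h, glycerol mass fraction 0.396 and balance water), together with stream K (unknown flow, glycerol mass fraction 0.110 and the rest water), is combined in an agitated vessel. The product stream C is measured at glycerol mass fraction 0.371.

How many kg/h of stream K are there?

Let K be the unknown flow. Total out = 1700 + K.
glycerol balance: 673.2 + 0.110·K = 0.371·(1700 + K)
(0.110 − 0.371)·K = 0.371×1700 − 673.2 = -42.5
K = -42.5 / -0.261 = 162.84 kg/h

162.8 kg/h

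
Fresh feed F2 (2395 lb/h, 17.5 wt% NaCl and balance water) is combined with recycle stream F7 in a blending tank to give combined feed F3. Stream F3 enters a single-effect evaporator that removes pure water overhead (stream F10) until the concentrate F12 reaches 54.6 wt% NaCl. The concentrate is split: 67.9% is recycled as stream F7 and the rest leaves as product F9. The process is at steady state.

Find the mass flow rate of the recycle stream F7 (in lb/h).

Overall NaCl balance (none leaves overhead): NaCl in fresh feed = NaCl in product, i.e. 2395×0.175 = (1−0.679)·F12·0.546.
F12 = 419.12/(0.546×0.321) = 2391.4 lb/h.
Recycle F7 = 0.679×2391.4 = 1623.7 lb/h.

1624 lb/h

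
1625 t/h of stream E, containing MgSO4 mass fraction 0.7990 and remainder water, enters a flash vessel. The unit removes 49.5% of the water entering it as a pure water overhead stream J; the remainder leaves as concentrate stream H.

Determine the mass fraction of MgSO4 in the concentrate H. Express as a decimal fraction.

MgSO4 is not removed: 1625×0.799 = 1298.4 t/h of MgSO4 enters H.
water entering = 1625×0.201 = 326.62 t/h; overhead removed = 0.495×326.62 = 161.68 t/h.
Concentrate = 1625 − 161.68 = 1463.3 t/h.
Mass fraction = 1298.4/1463.3 = 0.8873.

0.8873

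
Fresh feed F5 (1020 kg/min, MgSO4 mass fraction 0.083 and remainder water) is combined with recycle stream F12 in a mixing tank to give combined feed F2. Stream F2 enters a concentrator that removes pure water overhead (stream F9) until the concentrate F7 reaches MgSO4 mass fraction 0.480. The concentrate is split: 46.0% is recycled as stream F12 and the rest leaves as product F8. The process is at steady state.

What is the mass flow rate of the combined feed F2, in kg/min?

Overall MgSO4 balance (none leaves overhead): MgSO4 in fresh feed = MgSO4 in product, i.e. 1020×0.083 = (1−0.460)·F7·0.480.
F7 = 84.66/(0.480×0.540) = 326.62 kg/min.
Recycle F12 = 0.460×326.62 = 150.25 kg/min.
Combined feed F2 = 1020 + 150.25 = 1170.2 kg/min.

1170 kg/min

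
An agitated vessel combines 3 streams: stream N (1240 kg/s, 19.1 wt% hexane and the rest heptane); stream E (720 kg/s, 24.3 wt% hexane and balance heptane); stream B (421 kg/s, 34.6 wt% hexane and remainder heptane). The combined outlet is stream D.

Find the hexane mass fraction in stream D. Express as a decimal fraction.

0.2341

Total flow out = 1240 + 720 + 421 = 2381 kg/s.
hexane in = 1240×0.191 + 720×0.243 + 421×0.346 = 557.47 kg/s.
hexane mass fraction in D = 557.47/2381 = 0.2341.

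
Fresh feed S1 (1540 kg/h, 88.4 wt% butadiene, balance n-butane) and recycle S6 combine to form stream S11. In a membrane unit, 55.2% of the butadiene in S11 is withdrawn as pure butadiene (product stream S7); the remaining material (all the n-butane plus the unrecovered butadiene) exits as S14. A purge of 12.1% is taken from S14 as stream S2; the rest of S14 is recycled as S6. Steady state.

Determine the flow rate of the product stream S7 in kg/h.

butadiene in S11: m_A = 1540×0.884 + (1−0.121)·(1−0.552)·m_A, so m_A = 1361.4/0.6062 = 2245.7 kg/h.
Product S7 = 0.552×2245.7 = 1239.6 kg/h.

1240 kg/h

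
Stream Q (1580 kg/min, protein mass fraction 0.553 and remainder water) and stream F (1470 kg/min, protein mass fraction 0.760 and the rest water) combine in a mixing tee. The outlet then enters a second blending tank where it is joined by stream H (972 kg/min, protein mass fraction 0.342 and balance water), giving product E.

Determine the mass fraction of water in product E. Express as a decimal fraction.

Overall, product flow = 4022 kg/min.
water in = 1580×0.447 + 1470×0.240 + 972×0.658 = 1698.6 kg/min.
water fraction in E = 0.422.

0.422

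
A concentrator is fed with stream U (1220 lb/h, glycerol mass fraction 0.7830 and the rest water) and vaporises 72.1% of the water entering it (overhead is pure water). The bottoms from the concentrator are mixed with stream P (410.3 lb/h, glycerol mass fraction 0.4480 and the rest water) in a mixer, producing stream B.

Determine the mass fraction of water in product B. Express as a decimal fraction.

Vapour removed = 0.721×0.217×1220 = 190.88 lb/h; concentrate = 1029.1 lb/h.
water reaching the mixer = 73.862 (from concentrate) + 410.3×0.552 = 300.35 lb/h.
Product flow = 1029.1 + 410.3 = 1439.4 lb/h; water fraction = 0.2087.

0.2087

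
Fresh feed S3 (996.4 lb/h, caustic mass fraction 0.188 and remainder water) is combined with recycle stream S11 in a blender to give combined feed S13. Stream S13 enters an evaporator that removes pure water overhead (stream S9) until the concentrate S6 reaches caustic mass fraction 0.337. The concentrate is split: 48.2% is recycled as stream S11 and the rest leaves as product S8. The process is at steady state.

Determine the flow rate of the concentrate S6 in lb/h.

Overall caustic balance (none leaves overhead): caustic in fresh feed = caustic in product, i.e. 996.4×0.188 = (1−0.482)·S6·0.337.
S6 = 187.32/(0.337×0.518) = 1073.1 lb/h.

1073 lb/h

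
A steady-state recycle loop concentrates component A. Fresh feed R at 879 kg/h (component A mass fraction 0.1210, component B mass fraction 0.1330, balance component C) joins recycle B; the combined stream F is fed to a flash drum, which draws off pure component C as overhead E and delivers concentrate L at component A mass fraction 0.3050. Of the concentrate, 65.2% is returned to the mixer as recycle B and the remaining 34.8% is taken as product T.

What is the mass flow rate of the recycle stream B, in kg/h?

Overall component A balance (none leaves overhead): component A in fresh feed = component A in product, i.e. 879×0.121 = (1−0.652)·L·0.305.
L = 106.36/(0.305×0.348) = 1002.1 kg/h.
Recycle B = 0.652×1002.1 = 653.35 kg/h.

653.3 kg/h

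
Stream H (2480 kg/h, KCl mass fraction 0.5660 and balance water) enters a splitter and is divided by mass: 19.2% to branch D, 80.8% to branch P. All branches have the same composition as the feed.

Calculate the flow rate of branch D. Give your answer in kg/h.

Branch D flow = 0.192×2480 = 476.16 kg/h.

476.2 kg/h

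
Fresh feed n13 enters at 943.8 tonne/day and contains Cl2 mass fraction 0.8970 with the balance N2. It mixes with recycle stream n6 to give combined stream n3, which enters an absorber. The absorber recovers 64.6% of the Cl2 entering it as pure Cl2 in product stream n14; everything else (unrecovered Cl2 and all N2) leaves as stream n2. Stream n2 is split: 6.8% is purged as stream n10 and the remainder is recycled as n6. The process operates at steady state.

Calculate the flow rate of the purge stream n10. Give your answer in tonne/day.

N2 enters only via n13 and leaves only via the purge: 943.8×0.103 = 0.068×(N2 in n2), and the absorber passes all N2, so N2 in n3 = N2 in n2 = 1429.6 tonne/day.
Cl2 in n3: m_A = 943.8×0.897 + (1−0.068)·(1−0.646)·m_A, so m_A = 846.59/0.6701 = 1263.4 tonne/day.
n2 = (1−0.646)×1263.4 + 1429.6 = 1876.8 tonne/day.
Purge n10 = 0.068×1876.8 = 127.62 tonne/day.

127.6 tonne/day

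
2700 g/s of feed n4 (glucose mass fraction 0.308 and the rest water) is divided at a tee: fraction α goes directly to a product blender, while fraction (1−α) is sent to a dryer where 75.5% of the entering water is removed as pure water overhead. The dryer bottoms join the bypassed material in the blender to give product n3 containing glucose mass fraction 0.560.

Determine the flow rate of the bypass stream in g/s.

374.5 g/s

All 2700×0.308 = 831.6 g/s of glucose reaches n3, so n3 = 831.6/0.560 = 1485 g/s and vapour = 1215 g/s.
The evaporator receives (1−α)·2700 of feed at 0.692 water and removes 0.755 of that water:
0.755×0.692×(1−α)×2700 = 1215
(1−α) = 1215/1410.6 = 0.8613;  α = 0.1387.
Bypass flow = 0.1387×2700 = 374.46 g/s.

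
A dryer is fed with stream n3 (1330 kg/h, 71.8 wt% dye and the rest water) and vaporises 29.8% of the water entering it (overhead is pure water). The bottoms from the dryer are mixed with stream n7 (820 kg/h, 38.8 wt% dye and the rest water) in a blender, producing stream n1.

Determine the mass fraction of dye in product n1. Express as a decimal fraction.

Vapour removed = 0.298×0.282×1330 = 111.77 kg/h; concentrate = 1218.2 kg/h.
dye reaching the mixer = 954.94 (from concentrate) + 820×0.388 = 1273.1 kg/h.
Product flow = 1218.2 + 820 = 2038.2 kg/h; dye fraction = 0.6246.

0.6246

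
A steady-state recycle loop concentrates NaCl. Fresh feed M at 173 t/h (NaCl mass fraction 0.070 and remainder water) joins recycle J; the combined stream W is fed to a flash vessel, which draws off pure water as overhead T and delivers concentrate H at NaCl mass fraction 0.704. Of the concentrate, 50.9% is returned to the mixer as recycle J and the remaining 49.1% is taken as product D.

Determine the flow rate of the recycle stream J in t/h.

Overall NaCl balance (none leaves overhead): NaCl in fresh feed = NaCl in product, i.e. 173×0.070 = (1−0.509)·H·0.704.
H = 12.11/(0.704×0.491) = 35.034 t/h.
Recycle J = 0.509×35.034 = 17.832 t/h.

17.83 t/h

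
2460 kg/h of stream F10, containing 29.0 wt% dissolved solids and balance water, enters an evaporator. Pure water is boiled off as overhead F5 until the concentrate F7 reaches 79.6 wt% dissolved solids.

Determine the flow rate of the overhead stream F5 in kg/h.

dissolved solids is conserved: 2460×0.290 = 713.4 kg/h all reports to the concentrate.
Concentrate = 713.4/(target fraction) = 896.23 kg/h.
Overhead = 2460 − 896.23 = 1563.8 kg/h.

1564 kg/h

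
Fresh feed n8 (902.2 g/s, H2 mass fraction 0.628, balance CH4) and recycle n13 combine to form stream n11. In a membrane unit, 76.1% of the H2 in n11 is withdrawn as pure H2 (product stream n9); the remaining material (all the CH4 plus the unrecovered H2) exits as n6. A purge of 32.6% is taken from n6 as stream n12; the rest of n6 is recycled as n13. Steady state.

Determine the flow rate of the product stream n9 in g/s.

H2 in n11: m_A = 902.2×0.628 + (1−0.326)·(1−0.761)·m_A, so m_A = 566.58/0.8389 = 675.38 g/s.
Product n9 = 0.761×675.38 = 513.96 g/s.

514 g/s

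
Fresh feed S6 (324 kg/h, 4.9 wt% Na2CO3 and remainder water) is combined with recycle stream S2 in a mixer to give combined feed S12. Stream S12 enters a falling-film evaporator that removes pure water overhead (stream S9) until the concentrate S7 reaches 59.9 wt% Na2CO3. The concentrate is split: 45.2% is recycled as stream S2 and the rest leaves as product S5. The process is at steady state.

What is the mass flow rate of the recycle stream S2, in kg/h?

21.86 kg/h

Overall Na2CO3 balance (none leaves overhead): Na2CO3 in fresh feed = Na2CO3 in product, i.e. 324×0.049 = (1−0.452)·S7·0.599.
S7 = 15.876/(0.599×0.548) = 48.365 kg/h.
Recycle S2 = 0.452×48.365 = 21.861 kg/h.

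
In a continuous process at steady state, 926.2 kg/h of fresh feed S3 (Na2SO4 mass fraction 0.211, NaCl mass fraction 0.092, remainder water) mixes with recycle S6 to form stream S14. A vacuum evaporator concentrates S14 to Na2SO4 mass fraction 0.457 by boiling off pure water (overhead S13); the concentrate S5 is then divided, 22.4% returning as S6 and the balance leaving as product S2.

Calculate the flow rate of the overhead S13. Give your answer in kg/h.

Overall Na2SO4 balance (none leaves overhead): Na2SO4 in fresh feed = Na2SO4 in product, i.e. 926.2×0.211 = (1−0.224)·S5·0.457.
S5 = 195.43/(0.457×0.776) = 551.07 kg/h.
Recycle S6 = 0.224×551.07 = 123.44 kg/h.
Combined feed S14 = 926.2 + 123.44 = 1049.6 kg/h.
Overhead S13 = S14 − S5 = 1049.6 − 551.07 = 498.57 kg/h.

498.6 kg/h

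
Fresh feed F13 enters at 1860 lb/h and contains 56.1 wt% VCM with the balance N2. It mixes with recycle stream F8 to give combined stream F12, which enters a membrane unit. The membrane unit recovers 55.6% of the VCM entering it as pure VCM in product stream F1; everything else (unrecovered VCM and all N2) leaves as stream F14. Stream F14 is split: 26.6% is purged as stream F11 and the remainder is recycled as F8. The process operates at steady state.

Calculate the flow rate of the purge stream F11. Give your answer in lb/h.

999.4 lb/h

N2 enters only via F13 and leaves only via the purge: 1860×0.439 = 0.266×(N2 in F14), and the membrane unit passes all N2, so N2 in F12 = N2 in F14 = 3069.7 lb/h.
VCM in F12: m_A = 1860×0.561 + (1−0.266)·(1−0.556)·m_A, so m_A = 1043.5/0.6741 = 1547.9 lb/h.
F14 = (1−0.556)×1547.9 + 3069.7 = 3757 lb/h.
Purge F11 = 0.266×3757 = 999.36 lb/h.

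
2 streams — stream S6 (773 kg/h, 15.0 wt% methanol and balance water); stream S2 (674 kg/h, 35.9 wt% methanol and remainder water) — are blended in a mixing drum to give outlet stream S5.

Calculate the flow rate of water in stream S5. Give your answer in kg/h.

1089 kg/h

water out = water in = 773×0.850 + 674×0.641 = 1089.1 kg/h.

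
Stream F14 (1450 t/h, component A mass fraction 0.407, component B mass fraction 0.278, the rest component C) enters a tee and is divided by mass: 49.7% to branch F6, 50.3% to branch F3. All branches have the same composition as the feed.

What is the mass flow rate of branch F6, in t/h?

720.6 t/h

Branch F6 flow = 0.497×1450 = 720.65 t/h.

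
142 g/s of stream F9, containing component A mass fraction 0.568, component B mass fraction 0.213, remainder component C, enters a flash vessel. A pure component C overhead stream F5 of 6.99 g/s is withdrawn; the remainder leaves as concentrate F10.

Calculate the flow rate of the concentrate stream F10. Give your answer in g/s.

Concentrate = 142 − 6.99 = 135.01 g/s.

135 g/s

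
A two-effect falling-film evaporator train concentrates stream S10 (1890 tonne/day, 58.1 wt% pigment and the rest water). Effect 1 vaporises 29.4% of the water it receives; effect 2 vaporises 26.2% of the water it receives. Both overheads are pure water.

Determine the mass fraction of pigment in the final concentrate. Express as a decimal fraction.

water in feed = 1890×0.419 = 791.91 tonne/day.
After stage 1: water left = (1−0.294)×791.91 = 559.09; stream total = 1657.2 tonne/day.
After stage 2: water left = (1−0.262)×559.09 = 412.61; final concentrate = 1510.7 tonne/day.
pigment fraction = 1098.1/1510.7 = 0.727.

0.727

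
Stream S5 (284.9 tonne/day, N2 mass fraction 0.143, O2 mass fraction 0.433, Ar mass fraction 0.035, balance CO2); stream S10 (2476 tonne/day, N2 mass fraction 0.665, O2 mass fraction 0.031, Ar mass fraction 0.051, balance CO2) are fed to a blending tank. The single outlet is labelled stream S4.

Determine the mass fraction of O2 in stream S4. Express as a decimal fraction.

0.072

Total flow out = 284.9 + 2476 = 2760.9 tonne/day.
O2 in = 284.9×0.433 + 2476×0.031 = 200.12 tonne/day.
O2 mass fraction in S4 = 200.12/2760.9 = 0.072.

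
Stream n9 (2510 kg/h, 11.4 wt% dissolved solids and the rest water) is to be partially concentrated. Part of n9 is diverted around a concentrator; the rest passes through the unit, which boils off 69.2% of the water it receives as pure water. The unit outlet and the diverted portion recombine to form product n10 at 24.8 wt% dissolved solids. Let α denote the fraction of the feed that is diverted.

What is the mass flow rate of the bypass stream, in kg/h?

298 kg/h

All 2510×0.114 = 286.14 kg/h of dissolved solids reaches n10, so n10 = 286.14/0.248 = 1153.8 kg/h and vapour = 1356.2 kg/h.
The evaporator receives (1−α)·2510 of feed at 0.886 water and removes 0.692 of that water:
0.692×0.886×(1−α)×2510 = 1356.2
(1−α) = 1356.2/1538.9 = 0.8813;  α = 0.1187.
Bypass flow = 0.1187×2510 = 297.99 kg/h.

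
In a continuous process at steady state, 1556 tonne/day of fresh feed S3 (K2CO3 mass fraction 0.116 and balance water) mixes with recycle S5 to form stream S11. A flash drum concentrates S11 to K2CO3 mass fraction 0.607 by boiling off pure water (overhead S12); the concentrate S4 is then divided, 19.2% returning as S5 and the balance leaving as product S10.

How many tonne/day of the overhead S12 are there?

1259 tonne/day

Overall K2CO3 balance (none leaves overhead): K2CO3 in fresh feed = K2CO3 in product, i.e. 1556×0.116 = (1−0.192)·S4·0.607.
S4 = 180.5/(0.607×0.808) = 368.02 tonne/day.
Recycle S5 = 0.192×368.02 = 70.659 tonne/day.
Combined feed S11 = 1556 + 70.659 = 1626.7 tonne/day.
Overhead S12 = S11 − S4 = 1626.7 − 368.02 = 1258.6 tonne/day.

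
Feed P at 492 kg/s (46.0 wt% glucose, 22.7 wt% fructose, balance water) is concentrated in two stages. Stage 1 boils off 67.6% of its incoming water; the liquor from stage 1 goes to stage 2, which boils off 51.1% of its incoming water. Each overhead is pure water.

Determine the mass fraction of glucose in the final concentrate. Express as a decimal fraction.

water in feed = 492×0.313 = 154 kg/s.
After stage 1: water left = (1−0.676)×154 = 49.895; stream total = 387.9 kg/s.
After stage 2: water left = (1−0.511)×49.895 = 24.399; final concentrate = 362.4 kg/s.
glucose fraction = 226.32/362.4 = 0.624.

0.624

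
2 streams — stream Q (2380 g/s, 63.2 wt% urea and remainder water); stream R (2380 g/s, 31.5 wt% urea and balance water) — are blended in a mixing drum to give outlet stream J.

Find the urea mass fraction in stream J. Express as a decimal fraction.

0.4735

Total flow out = 2380 + 2380 = 4760 g/s.
urea in = 2380×0.632 + 2380×0.315 = 2253.9 g/s.
urea mass fraction in J = 2253.9/4760 = 0.4735.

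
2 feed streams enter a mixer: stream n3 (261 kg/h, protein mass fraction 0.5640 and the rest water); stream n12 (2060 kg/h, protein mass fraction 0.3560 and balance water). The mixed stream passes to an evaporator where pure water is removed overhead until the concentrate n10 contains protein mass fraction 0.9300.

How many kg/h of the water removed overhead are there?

1374 kg/h

protein entering = 261×0.564 + 2060×0.356 = 880.56 kg/h.
All protein reports to n10, so n10 = 880.56/0.930 = 946.84 kg/h.
Total feed = 2321 kg/h; overhead = 2321 − 946.84 = 1374.2 kg/h.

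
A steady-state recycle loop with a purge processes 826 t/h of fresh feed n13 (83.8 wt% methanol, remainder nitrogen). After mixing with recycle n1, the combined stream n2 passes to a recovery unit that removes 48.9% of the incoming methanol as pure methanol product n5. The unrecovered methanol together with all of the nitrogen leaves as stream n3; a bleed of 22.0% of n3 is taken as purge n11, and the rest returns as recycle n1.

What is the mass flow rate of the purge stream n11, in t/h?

nitrogen enters only via n13 and leaves only via the purge: 826×0.162 = 0.220×(nitrogen in n3), and the recovery unit passes all nitrogen, so nitrogen in n2 = nitrogen in n3 = 608.24 t/h.
methanol in n2: m_A = 826×0.838 + (1−0.220)·(1−0.489)·m_A, so m_A = 692.19/0.6014 = 1150.9 t/h.
n3 = (1−0.489)×1150.9 + 608.24 = 1196.4 t/h.
Purge n11 = 0.220×1196.4 = 263.2 t/h.

263.2 t/h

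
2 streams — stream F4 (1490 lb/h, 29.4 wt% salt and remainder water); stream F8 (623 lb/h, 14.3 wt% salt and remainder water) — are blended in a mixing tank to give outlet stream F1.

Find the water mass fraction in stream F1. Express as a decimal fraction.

Total flow out = 1490 + 623 = 2113 lb/h.
water in = 1490×0.706 + 623×0.857 = 1585.9 lb/h.
water mass fraction in F1 = 1585.9/2113 = 0.751.

0.751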